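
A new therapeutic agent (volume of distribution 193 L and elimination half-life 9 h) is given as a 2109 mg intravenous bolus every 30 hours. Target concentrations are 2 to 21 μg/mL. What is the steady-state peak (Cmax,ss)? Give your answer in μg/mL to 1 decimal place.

12.1 μg/mL

k = ln2/t½ = ln2/9 ≈ 0.077016 h⁻¹; fraction remaining f = e^(−kτ) = e^(−0.077016×30) ≈ 0.0992.
Accumulation ratio R = 1/(1 − f) ≈ 1/0.9008 ≈ 1.1101.
Single-dose peak C₀ = D/Vd = 2109/193 ≈ 10.927 μg/mL.
Cmax,ss = C₀/(1 − f) ≈ 10.927/0.9008 ≈ 12.130 μg/mL.
Peak 12.1 μg/mL vs MTC 21 μg/mL: below toxic threshold.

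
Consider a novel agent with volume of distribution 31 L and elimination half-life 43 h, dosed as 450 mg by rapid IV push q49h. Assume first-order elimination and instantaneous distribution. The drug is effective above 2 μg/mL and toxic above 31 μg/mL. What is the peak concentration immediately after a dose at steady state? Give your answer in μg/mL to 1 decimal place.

26.6 μg/mL

Over one 49-h interval, 49/43 ≈ 1.1395 half-lives elapse, leaving f ≈ 0.4539 of each dose.
At steady state, accumulation factor R = 1/(1 − e^(−kτ)) ≈ 1.8312.
Each bolus raises the concentration by D/Vd = 450/31 ≈ 14.516 μg/mL.
Steady-state peak Cmax,ss = C₀·R ≈ 14.516 × 1.8312 ≈ 26.582 μg/mL.
Peak 26.6 μg/mL vs MTC 31 μg/mL: below toxic threshold.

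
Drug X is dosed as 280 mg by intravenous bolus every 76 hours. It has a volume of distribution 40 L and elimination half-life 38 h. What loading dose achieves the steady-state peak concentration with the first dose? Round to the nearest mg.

373 mg

f = (1/2)^(76/38) ≈ 0.250000; accumulation ratio R = 1/(1−f) ≈ 1.33333.
Loading dose to hit Cmax,ss on first dose: D_load = D_maint·R ≈ 280 × 1.33333 ≈ 373.33 mg.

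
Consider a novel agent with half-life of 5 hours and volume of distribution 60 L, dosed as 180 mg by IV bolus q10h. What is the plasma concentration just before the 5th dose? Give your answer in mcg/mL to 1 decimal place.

f = (1/2)^(τ/t½) = (1/2)^(10/5) ≈ 0.2500.
C₀ = D/Vd = 180/60 ≈ 3.000 mcg/mL.
Before the 5th dose, 4 doses have been given. Superposition: Cmin = C₀·(f + f² + … + f^4).
≈ 3.000 × (0.2500 + 0.0625 + 0.0156 + 0.0039) ≈ 3.000 × 0.3320 ≈ 0.996 mcg/mL.

1.0 mcg/mL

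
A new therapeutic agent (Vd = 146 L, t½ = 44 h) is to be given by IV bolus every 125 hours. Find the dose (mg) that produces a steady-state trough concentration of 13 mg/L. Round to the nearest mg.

11701 mg

τ/t½ = 125/44 ≈ 2.8409, so f = (1/2)^(125/44) ≈ 0.139573.
Cmin,ss = (D/Vd)·f/(1−f), so D = Cmin,ss·Vd·(1−f)/f.
D = 13 × 146 × (1−f)/f ≈ 13 × 146 × 6.16471 ≈ 11700.62 mg.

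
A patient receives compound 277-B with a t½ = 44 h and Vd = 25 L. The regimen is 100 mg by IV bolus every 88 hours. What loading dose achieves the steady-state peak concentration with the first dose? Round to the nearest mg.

133 mg

f = (1/2)^(88/44) ≈ 0.250000; accumulation ratio R = 1/(1−f) ≈ 1.33333.
Loading dose to hit Cmax,ss on first dose: D_load = D_maint·R ≈ 100 × 1.33333 ≈ 133.33 mg.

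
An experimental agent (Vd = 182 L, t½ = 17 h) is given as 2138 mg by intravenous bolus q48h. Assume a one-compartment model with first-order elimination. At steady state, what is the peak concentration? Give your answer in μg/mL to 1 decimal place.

13.7 μg/mL

τ/t½ = 48/17 ≈ 2.8235, so fraction remaining f = (1/2)^(48/17) ≈ 0.1413.
Accumulation ratio R = 1/(1 − f) ≈ 1/0.8587 ≈ 1.1646.
Single-dose peak C₀ = D/Vd = 2138/182 ≈ 11.747 μg/mL.
Cmax,ss = C₀/(1 − f) ≈ 11.747/0.8587 ≈ 13.680 μg/mL.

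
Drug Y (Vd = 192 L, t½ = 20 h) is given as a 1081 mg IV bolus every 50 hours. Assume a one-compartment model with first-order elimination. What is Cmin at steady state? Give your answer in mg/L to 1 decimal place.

k = ln2/t½ = ln2/20 ≈ 0.034657 h⁻¹; fraction remaining f = e^(−kτ) = e^(−0.034657×50) ≈ 0.1768.
Single-dose peak C₀ = D/Vd = 1081/192 ≈ 5.630 mg/L.
Steady-state trough Cmin,ss = C₀·f/(1−f) ≈ 5.630 × 0.1768/0.8232 ≈ 1.209 mg/L.

1.2 mg/L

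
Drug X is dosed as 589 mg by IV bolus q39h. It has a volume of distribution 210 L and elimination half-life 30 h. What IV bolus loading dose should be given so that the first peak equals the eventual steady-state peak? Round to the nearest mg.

f = (1/2)^(39/30) ≈ 0.406126; accumulation ratio R = 1/(1−f) ≈ 1.68386.
Loading dose to hit Cmax,ss on first dose: D_load = D_maint·R ≈ 589 × 1.68386 ≈ 991.79 mg.

992 mg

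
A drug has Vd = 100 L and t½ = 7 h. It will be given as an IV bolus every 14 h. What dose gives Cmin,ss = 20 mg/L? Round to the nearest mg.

6000 mg

τ/t½ = 14/7 ≈ 2, so f = (1/2)^(14/7) ≈ 0.250000.
Cmin,ss = (D/Vd)·f/(1−f), so D = Cmin,ss·Vd·(1−f)/f.
D = 20 × 100 × (1−f)/f ≈ 20 × 100 × 3.00000 ≈ 6000.00 mg.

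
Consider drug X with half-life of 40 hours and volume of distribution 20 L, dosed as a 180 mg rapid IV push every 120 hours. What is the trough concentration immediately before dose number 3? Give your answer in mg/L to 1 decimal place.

f = (1/2)^(τ/t½) = (1/2)^(120/40) ≈ 0.1250.
C₀ = D/Vd = 180/20 ≈ 9.000 mg/L.
Before the 3rd dose, 2 doses have been given. Superposition: Cmin = C₀·(f + f²).
≈ 9.000 × (0.1250 + 0.0156) ≈ 9.000 × 0.1406 ≈ 1.265 mg/L.

1.3 mg/L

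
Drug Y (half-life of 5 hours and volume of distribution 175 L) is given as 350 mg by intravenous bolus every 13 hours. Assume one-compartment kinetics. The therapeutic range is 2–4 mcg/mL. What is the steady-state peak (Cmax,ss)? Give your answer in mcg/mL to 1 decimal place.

Over one 13-h interval, 13/5 ≈ 2.6 half-lives elapse, leaving f ≈ 0.1649 of each dose.
Accumulation ratio R = 1/(1 − f) ≈ 1/0.8351 ≈ 1.1975.
Each bolus raises the concentration by D/Vd = 350/175 ≈ 2.000 mcg/mL.
Cmax,ss = C₀/(1 − f) ≈ 2.000/0.8351 ≈ 2.395 mcg/mL.
Peak 2.4 mcg/mL vs MTC 4 mcg/mL: below toxic threshold.

2.4 mcg/mL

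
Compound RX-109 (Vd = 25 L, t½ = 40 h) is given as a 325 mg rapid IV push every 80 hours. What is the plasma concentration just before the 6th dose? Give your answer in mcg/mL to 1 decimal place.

4.3 mcg/mL

f = (1/2)^(τ/t½) = (1/2)^(80/40) ≈ 0.2500.
C₀ = D/Vd = 325/25 ≈ 13.000 mcg/mL.
Before the 6th dose, 5 doses have been given. Superposition: Cmin = C₀·(f + f² + … + f^5).
≈ 13.000 × (0.2500 + 0.0625 + 0.0156 + 0.0039 + 0.0010) ≈ 13.000 × 0.3330 ≈ 4.329 mcg/mL.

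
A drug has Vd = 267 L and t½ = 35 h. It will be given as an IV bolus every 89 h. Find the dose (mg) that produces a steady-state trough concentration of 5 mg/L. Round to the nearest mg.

τ/t½ = 89/35 ≈ 2.5429, so f = (1/2)^(89/35) ≈ 0.171603.
Cmin,ss = (D/Vd)·f/(1−f), so D = Cmin,ss·Vd·(1−f)/f.
D = 5 × 267 × (1−f)/f ≈ 5 × 267 × 4.82740 ≈ 6444.58 mg.

6445 mg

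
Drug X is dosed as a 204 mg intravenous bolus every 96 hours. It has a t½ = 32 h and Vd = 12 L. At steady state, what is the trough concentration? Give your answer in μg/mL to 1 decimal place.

2.4 μg/mL

τ = 96 h = 3 half-lives, so f = (1/2)^3 = 0.125.
Accumulation ratio R = 1/(1 − f) = 1/0.875 = 8/7.
Single-dose peak C₀ = D/Vd = 204/12 = 17 μg/mL.
Steady-state peak Cmax,ss = C₀·R = 17 × 8/7 ≈ 19.429 μg/mL.
Steady-state trough Cmin,ss = Cmax,ss·f ≈ 19.429 × 0.125 ≈ 2.429 μg/mL.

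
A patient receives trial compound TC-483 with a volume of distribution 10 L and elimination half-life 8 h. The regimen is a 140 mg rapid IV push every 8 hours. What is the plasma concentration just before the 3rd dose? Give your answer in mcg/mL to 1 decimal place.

f = (1/2)^(τ/t½) = (1/2)^(8/8) ≈ 0.5000.
C₀ = D/Vd = 140/10 ≈ 14.000 mcg/mL.
Before the 3rd dose, 2 doses have been given. Superposition: Cmin = C₀·(f + f²).
≈ 14.000 × (0.5000 + 0.2500) ≈ 14.000 × 0.7500 ≈ 10.500 mcg/mL.

10.5 mcg/mL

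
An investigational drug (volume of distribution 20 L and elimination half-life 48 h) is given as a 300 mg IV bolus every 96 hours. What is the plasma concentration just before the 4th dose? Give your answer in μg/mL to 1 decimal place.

4.9 μg/mL

f = (1/2)^(τ/t½) = (1/2)^(96/48) ≈ 0.2500.
C₀ = D/Vd = 300/20 ≈ 15.000 μg/mL.
Before the 4th dose, 3 doses have been given. Superposition: Cmin = C₀·(f + f² + … + f^3).
≈ 15.000 × (0.2500 + 0.0625 + 0.0156) ≈ 15.000 × 0.3281 ≈ 4.921 μg/mL.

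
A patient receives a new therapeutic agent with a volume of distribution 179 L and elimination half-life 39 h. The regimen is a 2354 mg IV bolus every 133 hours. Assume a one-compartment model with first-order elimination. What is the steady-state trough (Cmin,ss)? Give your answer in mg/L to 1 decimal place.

τ/t½ = 133/39 ≈ 3.4103, so fraction remaining f = (1/2)^(133/39) ≈ 0.0941.
Accumulation ratio R = 1/(1 − f) ≈ 1/0.9059 ≈ 1.1039.
Each bolus raises the concentration by D/Vd = 2354/179 ≈ 13.151 mg/L.
Cmax,ss = C₀/(1 − f) ≈ 13.151/0.9059 ≈ 14.517 mg/L.
Steady-state trough Cmin,ss = Cmax,ss·f ≈ 14.517 × 0.0941 ≈ 1.366 mg/L.

1.4 mg/L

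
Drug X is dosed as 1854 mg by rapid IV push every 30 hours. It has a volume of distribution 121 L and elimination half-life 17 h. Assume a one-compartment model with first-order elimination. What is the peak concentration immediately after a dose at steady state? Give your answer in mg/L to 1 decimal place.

τ/t½ = 30/17 ≈ 1.7647, so fraction remaining f = (1/2)^(30/17) ≈ 0.2943.
Accumulation ratio R = 1/(1 − f) ≈ 1/0.7057 ≈ 1.4170.
Single-dose peak C₀ = D/Vd = 1854/121 ≈ 15.322 mg/L.
Cmax,ss = C₀/(1 − f) ≈ 15.322/0.7057 ≈ 21.712 mg/L.

21.7 mg/L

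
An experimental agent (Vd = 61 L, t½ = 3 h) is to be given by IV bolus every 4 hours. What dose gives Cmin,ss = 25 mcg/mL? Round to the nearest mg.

τ/t½ = 4/3 ≈ 1.3333, so f = (1/2)^(4/3) ≈ 0.396850.
Cmin,ss = (D/Vd)·f/(1−f), so D = Cmin,ss·Vd·(1−f)/f.
D = 25 × 61 × (1−f)/f ≈ 25 × 61 × 1.51984 ≈ 2317.76 mg.

2318 mg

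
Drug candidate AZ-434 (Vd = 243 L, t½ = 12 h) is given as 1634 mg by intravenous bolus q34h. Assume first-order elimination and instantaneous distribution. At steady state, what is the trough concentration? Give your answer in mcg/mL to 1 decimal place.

τ/t½ = 34/12 ≈ 2.8333, so fraction remaining f = (1/2)^(34/12) ≈ 0.1403.
Accumulation ratio R = 1/(1 − f) ≈ 1/0.8597 ≈ 1.1632.
Each bolus raises the concentration by D/Vd = 1634/243 ≈ 6.724 mcg/mL.
Cmax,ss = C₀/(1 − f) ≈ 6.724/0.8597 ≈ 7.821 mcg/mL.
One interval later, Cmin,ss = Cmax,ss·e^(−kτ) ≈ 7.821 × 0.1403 ≈ 1.097 mcg/mL.

1.1 mcg/mL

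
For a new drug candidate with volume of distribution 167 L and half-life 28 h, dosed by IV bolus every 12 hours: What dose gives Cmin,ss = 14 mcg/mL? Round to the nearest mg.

τ/t½ = 12/28 ≈ 0.42857, so f = (1/2)^(12/28) ≈ 0.742997.
Cmin,ss = (D/Vd)·f/(1−f), so D = Cmin,ss·Vd·(1−f)/f.
D = 14 × 167 × (1−f)/f ≈ 14 × 167 × 0.34590 ≈ 808.71 mg.

809 mg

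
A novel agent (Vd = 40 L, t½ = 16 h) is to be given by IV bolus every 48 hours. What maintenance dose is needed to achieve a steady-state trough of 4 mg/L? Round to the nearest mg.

τ/t½ = 48/16 ≈ 3, so f = (1/2)^(48/16) ≈ 0.125000.
Cmin,ss = (D/Vd)·f/(1−f), so D = Cmin,ss·Vd·(1−f)/f.
D = 4 × 40 × (1−f)/f ≈ 4 × 40 × 7.00000 ≈ 1120.00 mg.

1120 mg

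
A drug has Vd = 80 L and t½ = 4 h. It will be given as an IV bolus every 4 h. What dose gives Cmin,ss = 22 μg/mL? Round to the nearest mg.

τ/t½ = 4/4 ≈ 1, so f = (1/2)^(4/4) ≈ 0.500000.
Cmin,ss = (D/Vd)·f/(1−f), so D = Cmin,ss·Vd·(1−f)/f.
D = 22 × 80 × (1−f)/f ≈ 22 × 80 × 1.00000 ≈ 1760.00 mg.

1760 mg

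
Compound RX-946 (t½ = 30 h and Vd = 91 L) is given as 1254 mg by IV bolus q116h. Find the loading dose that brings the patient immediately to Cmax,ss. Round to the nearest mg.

f = (1/2)^(116/30) ≈ 0.068552; accumulation ratio R = 1/(1−f) ≈ 1.07360.
Loading dose to hit Cmax,ss on first dose: D_load = D_maint·R ≈ 1254 × 1.07360 ≈ 1346.29 mg.

1346 mg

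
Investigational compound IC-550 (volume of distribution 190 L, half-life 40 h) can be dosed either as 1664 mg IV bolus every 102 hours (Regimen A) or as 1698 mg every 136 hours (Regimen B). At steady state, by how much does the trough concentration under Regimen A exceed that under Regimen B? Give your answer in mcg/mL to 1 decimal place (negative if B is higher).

0.9 mcg/mL

Regimen A: f = (1/2)^(102/40) ≈ 0.1708; Cmin,ss = (1664/190)·f/(1−f) ≈ 1.804 mcg/mL.
Regimen B: f = (1/2)^(136/40) ≈ 0.0947; Cmin,ss = (1698/190)·f/(1−f) ≈ 0.935 mcg/mL.
Difference ≈ 1.804 − 0.935 ≈ 0.869 mcg/mL.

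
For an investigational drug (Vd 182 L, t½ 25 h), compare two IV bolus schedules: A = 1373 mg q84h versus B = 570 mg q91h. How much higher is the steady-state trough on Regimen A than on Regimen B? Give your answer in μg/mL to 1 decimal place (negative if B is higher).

0.5 μg/mL

Regimen A: f = (1/2)^(84/25) ≈ 0.0974; Cmin,ss = (1373/182)·f/(1−f) ≈ 0.814 μg/mL.
Regimen B: f = (1/2)^(91/25) ≈ 0.0802; Cmin,ss = (570/182)·f/(1−f) ≈ 0.273 μg/mL.
Difference ≈ 0.814 − 0.273 ≈ 0.541 μg/mL.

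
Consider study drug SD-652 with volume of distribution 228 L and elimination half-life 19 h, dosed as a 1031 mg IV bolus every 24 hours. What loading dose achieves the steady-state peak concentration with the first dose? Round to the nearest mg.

f = (1/2)^(24/19) ≈ 0.416631; accumulation ratio R = 1/(1−f) ≈ 1.71418.
Loading dose to hit Cmax,ss on first dose: D_load = D_maint·R ≈ 1031 × 1.71418 ≈ 1767.32 mg.

1767 mg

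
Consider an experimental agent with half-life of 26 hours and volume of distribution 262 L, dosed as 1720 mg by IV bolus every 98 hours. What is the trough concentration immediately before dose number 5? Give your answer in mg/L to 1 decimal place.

f = (1/2)^(τ/t½) = (1/2)^(98/26) ≈ 0.0733.
C₀ = D/Vd = 1720/262 ≈ 6.565 mg/L.
Before the 5th dose, 4 doses have been given. Superposition: Cmin = C₀·(f + f² + … + f^4).
≈ 6.565 × (0.0733 + 0.0054 + 0.0004 + 0.0000) ≈ 6.565 × 0.0791 ≈ 0.519 mg/L.

0.5 mg/L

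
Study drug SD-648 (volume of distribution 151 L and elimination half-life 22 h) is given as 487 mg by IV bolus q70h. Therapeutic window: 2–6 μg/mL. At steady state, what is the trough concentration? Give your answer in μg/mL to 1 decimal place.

Over one 70-h interval, 70/22 ≈ 3.1818 half-lives elapse, leaving f ≈ 0.1102 of each dose.
Single-dose peak C₀ = D/Vd = 487/151 ≈ 3.225 μg/mL.
Steady-state trough Cmin,ss = C₀·f/(1−f) ≈ 3.225 × 0.1102/0.8898 ≈ 0.399 μg/mL.
Trough 0.4 μg/mL vs MEC 2 μg/mL: subtherapeutic.

0.4 μg/mL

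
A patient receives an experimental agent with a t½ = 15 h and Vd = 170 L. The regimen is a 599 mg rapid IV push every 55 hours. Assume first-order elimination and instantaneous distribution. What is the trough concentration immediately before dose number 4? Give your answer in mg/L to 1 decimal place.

f = (1/2)^(τ/t½) = (1/2)^(55/15) ≈ 0.0787.
C₀ = D/Vd = 599/170 ≈ 3.524 mg/L.
Before the 4th dose, 3 doses have been given. Superposition: Cmin = C₀·(f + f² + … + f^3).
≈ 3.524 × (0.0787 + 0.0062 + 0.0005) ≈ 3.524 × 0.0854 ≈ 0.301 mg/L.

0.3 mg/L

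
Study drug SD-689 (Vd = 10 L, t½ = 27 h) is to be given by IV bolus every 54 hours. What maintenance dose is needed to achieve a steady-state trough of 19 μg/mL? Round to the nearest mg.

570 mg

τ/t½ = 54/27 ≈ 2, so f = (1/2)^(54/27) ≈ 0.250000.
Cmin,ss = (D/Vd)·f/(1−f), so D = Cmin,ss·Vd·(1−f)/f.
D = 19 × 10 × (1−f)/f ≈ 19 × 10 × 3.00000 ≈ 570.00 mg.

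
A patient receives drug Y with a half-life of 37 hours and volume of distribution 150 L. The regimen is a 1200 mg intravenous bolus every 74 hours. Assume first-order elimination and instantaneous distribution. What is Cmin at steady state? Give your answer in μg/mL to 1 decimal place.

τ = 74 h = 2 half-lives, so f = (1/2)^2 = 0.25.
Accumulation ratio R = 1/(1 − f) = 1/0.75 = 4/3.
Single-dose peak C₀ = D/Vd = 1200/150 = 8 μg/mL.
Steady-state peak Cmax,ss = C₀·R = 8 × 4/3 ≈ 10.667 μg/mL.
Steady-state trough Cmin,ss = Cmax,ss·f ≈ 10.667 × 0.25 ≈ 2.667 μg/mL.

2.7 μg/mL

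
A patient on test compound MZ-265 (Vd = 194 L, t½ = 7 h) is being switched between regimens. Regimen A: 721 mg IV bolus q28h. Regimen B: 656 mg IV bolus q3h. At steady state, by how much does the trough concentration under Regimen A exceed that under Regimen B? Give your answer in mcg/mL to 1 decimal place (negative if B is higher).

Regimen A: f = (1/2)^(28/7) ≈ 0.0625; Cmin,ss = (721/194)·f/(1−f) ≈ 0.248 mcg/mL.
Regimen B: f = (1/2)^(3/7) ≈ 0.7430; Cmin,ss = (656/194)·f/(1−f) ≈ 9.776 mcg/mL.
Difference ≈ 0.248 − 9.776 ≈ -9.528 mcg/mL.

-9.5 mcg/mL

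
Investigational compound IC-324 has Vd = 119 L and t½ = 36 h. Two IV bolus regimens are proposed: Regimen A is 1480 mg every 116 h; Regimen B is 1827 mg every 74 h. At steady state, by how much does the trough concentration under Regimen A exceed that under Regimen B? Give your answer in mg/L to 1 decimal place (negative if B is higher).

Regimen A: f = (1/2)^(116/36) ≈ 0.1072; Cmin,ss = (1480/119)·f/(1−f) ≈ 1.493 mg/L.
Regimen B: f = (1/2)^(74/36) ≈ 0.2406; Cmin,ss = (1827/119)·f/(1−f) ≈ 4.864 mg/L.
Difference ≈ 1.493 − 4.864 ≈ -3.371 mg/L.

-3.4 mg/L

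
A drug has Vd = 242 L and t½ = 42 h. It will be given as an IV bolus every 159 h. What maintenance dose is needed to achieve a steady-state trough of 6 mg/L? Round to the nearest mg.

τ/t½ = 159/42 ≈ 3.7857, so f = (1/2)^(159/42) ≈ 0.072508.
Cmin,ss = (D/Vd)·f/(1−f), so D = Cmin,ss·Vd·(1−f)/f.
D = 6 × 242 × (1−f)/f ≈ 6 × 242 × 12.79158 ≈ 18573.37 mg.

18573 mg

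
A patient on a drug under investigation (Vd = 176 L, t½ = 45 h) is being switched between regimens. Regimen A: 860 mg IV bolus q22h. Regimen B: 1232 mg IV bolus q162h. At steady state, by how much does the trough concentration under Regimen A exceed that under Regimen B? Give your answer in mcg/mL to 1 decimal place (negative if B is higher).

Regimen A: f = (1/2)^(22/45) ≈ 0.7126; Cmin,ss = (860/176)·f/(1−f) ≈ 12.116 mcg/mL.
Regimen B: f = (1/2)^(162/45) ≈ 0.0825; Cmin,ss = (1232/176)·f/(1−f) ≈ 0.629 mcg/mL.
Difference ≈ 12.116 − 0.629 ≈ 11.487 mcg/mL.

11.5 mcg/mL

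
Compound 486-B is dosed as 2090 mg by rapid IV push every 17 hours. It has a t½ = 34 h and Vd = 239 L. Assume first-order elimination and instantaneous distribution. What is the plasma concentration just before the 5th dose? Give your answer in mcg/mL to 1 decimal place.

f = (1/2)^(τ/t½) = (1/2)^(17/34) ≈ 0.7071.
C₀ = D/Vd = 2090/239 ≈ 8.745 mcg/mL.
Before the 5th dose, 4 doses have been given. Superposition: Cmin = C₀·(f + f² + … + f^4).
≈ 8.745 × (0.7071 + 0.5000 + 0.3535 + 0.2500) ≈ 8.745 × 1.8106 ≈ 15.834 mcg/mL.

15.8 mcg/mL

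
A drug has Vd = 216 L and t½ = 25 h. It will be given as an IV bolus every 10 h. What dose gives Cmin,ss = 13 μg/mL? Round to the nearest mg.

897 mg

τ/t½ = 10/25 ≈ 0.4, so f = (1/2)^(10/25) ≈ 0.757858.
Cmin,ss = (D/Vd)·f/(1−f), so D = Cmin,ss·Vd·(1−f)/f.
D = 13 × 216 × (1−f)/f ≈ 13 × 216 × 0.31951 ≈ 897.18 mg.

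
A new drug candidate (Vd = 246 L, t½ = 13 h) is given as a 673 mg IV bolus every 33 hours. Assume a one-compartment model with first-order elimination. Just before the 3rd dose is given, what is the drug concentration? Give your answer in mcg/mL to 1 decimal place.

f = (1/2)^(τ/t½) = (1/2)^(33/13) ≈ 0.1721.
C₀ = D/Vd = 673/246 ≈ 2.736 mcg/mL.
Before the 3rd dose, 2 doses have been given. Superposition: Cmin = C₀·(f + f²).
≈ 2.736 × (0.1721 + 0.0296) ≈ 2.736 × 0.2017 ≈ 0.552 mcg/mL.

0.6 mcg/mL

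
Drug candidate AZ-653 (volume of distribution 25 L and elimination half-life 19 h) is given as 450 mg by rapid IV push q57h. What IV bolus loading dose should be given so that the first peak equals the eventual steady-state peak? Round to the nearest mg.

514 mg

f = (1/2)^(57/19) ≈ 0.125000; accumulation ratio R = 1/(1−f) ≈ 1.14286.
Loading dose to hit Cmax,ss on first dose: D_load = D_maint·R ≈ 450 × 1.14286 ≈ 514.29 mg.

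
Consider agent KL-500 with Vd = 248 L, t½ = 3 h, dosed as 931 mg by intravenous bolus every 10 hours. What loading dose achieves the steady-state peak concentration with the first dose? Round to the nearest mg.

1034 mg

f = (1/2)^(10/3) ≈ 0.099213; accumulation ratio R = 1/(1−f) ≈ 1.11014.
Loading dose to hit Cmax,ss on first dose: D_load = D_maint·R ≈ 931 × 1.11014 ≈ 1033.54 mg.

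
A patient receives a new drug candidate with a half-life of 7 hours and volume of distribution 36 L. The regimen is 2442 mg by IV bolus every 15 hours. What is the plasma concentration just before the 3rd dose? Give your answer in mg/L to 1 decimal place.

18.8 mg/L

f = (1/2)^(τ/t½) = (1/2)^(15/7) ≈ 0.2264.
C₀ = D/Vd = 2442/36 ≈ 67.833 mg/L.
Before the 3rd dose, 2 doses have been given. Superposition: Cmin = C₀·(f + f²).
≈ 67.833 × (0.2264 + 0.0513) ≈ 67.833 × 0.2777 ≈ 18.837 mg/L.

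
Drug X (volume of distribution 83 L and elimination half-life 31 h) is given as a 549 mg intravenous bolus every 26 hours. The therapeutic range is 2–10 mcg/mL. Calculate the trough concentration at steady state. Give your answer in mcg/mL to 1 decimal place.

Over one 26-h interval, 26/31 ≈ 0.83871 half-lives elapse, leaving f ≈ 0.5591 of each dose.
Accumulation ratio R = 1/(1 − f) ≈ 1/0.4409 ≈ 2.2681.
Each bolus raises the concentration by D/Vd = 549/83 ≈ 6.614 mcg/mL.
Cmax,ss = C₀/(1 − f) ≈ 6.614/0.4409 ≈ 15.001 mcg/mL.
One interval later, Cmin,ss = Cmax,ss·e^(−kτ) ≈ 15.001 × 0.5591 ≈ 8.387 mcg/mL.
Trough 8.4 mcg/mL vs MEC 2 mcg/mL: adequate.

8.4 mcg/mL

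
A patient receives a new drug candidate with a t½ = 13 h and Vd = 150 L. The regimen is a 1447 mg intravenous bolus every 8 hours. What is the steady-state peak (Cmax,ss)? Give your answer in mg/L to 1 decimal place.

27.8 mg/L

τ/t½ = 8/13 ≈ 0.61538, so fraction remaining f = (1/2)^(8/13) ≈ 0.6528.
Accumulation ratio R = 1/(1 − f) ≈ 1/0.3472 ≈ 2.8802.
Each bolus raises the concentration by D/Vd = 1447/150 ≈ 9.647 mg/L.
Cmax,ss = C₀/(1 − f) ≈ 9.647/0.3472 ≈ 27.785 mg/L.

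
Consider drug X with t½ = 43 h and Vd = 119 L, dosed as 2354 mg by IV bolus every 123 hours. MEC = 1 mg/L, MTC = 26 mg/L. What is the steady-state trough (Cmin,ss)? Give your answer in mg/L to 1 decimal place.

k = ln2/t½ = ln2/43 ≈ 0.016120 h⁻¹; fraction remaining f = e^(−kτ) = e^(−0.016120×123) ≈ 0.1377.
At steady state, accumulation factor R = 1/(1 − e^(−kτ)) ≈ 1.1597.
Single-dose peak C₀ = D/Vd = 2354/119 ≈ 19.782 mg/L.
Cmax,ss = C₀/(1 − f) ≈ 19.782/0.8623 ≈ 22.941 mg/L.
Steady-state trough Cmin,ss = Cmax,ss·f ≈ 22.941 × 0.1377 ≈ 3.159 mg/L.
Trough 3.2 mg/L vs MEC 1 mg/L: adequate.

3.2 mg/L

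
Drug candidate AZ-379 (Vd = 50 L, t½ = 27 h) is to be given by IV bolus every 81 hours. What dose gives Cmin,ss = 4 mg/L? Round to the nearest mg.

τ/t½ = 81/27 ≈ 3, so f = (1/2)^(81/27) ≈ 0.125000.
Cmin,ss = (D/Vd)·f/(1−f), so D = Cmin,ss·Vd·(1−f)/f.
D = 4 × 50 × (1−f)/f ≈ 4 × 50 × 7.00000 ≈ 1400.00 mg.

1400 mg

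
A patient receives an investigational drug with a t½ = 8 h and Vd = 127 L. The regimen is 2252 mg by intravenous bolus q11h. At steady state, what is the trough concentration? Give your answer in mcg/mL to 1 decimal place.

τ/t½ = 11/8 ≈ 1.375, so fraction remaining f = (1/2)^(11/8) ≈ 0.3856.
At steady state, accumulation factor R = 1/(1 − e^(−kτ)) ≈ 1.6276.
Single-dose peak C₀ = D/Vd = 2252/127 ≈ 17.732 mcg/mL.
Steady-state peak Cmax,ss = C₀·R ≈ 17.732 × 1.6276 ≈ 28.861 mcg/mL.
Steady-state trough Cmin,ss = Cmax,ss·f ≈ 28.861 × 0.3856 ≈ 11.129 mcg/mL.

11.1 mcg/mL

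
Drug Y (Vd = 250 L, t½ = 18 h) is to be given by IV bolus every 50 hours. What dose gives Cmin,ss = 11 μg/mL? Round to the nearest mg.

16109 mg

τ/t½ = 50/18 ≈ 2.7778, so f = (1/2)^(50/18) ≈ 0.145816.
Cmin,ss = (D/Vd)·f/(1−f), so D = Cmin,ss·Vd·(1−f)/f.
D = 11 × 250 × (1−f)/f ≈ 11 × 250 × 5.85796 ≈ 16109.39 mg.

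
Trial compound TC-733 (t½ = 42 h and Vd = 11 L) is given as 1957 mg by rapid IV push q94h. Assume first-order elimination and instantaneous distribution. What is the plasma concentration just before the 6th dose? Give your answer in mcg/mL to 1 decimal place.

47.8 mcg/mL

f = (1/2)^(τ/t½) = (1/2)^(94/42) ≈ 0.2120.
C₀ = D/Vd = 1957/11 ≈ 177.909 mcg/mL.
Before the 6th dose, 5 doses have been given. Superposition: Cmin = C₀·(f + f² + … + f^5).
≈ 177.909 × (0.2120 + 0.0449 + 0.0095 + 0.0020 + 0.0004) ≈ 177.909 × 0.2688 ≈ 47.822 mcg/mL.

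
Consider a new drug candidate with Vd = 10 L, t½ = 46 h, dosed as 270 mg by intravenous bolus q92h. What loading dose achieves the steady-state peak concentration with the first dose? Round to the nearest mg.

f = (1/2)^(92/46) ≈ 0.250000; accumulation ratio R = 1/(1−f) ≈ 1.33333.
Loading dose to hit Cmax,ss on first dose: D_load = D_maint·R ≈ 270 × 1.33333 ≈ 360.00 mg.

360 mg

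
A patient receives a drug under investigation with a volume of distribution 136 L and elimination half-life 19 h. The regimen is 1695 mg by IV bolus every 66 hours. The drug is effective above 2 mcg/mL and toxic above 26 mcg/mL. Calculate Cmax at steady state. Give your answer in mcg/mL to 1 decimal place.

k = ln2/t½ = ln2/19 ≈ 0.036481 h⁻¹; fraction remaining f = e^(−kτ) = e^(−0.036481×66) ≈ 0.0900.
At steady state, accumulation factor R = 1/(1 − e^(−kτ)) ≈ 1.0989.
Single-dose peak C₀ = D/Vd = 1695/136 ≈ 12.463 mcg/mL.
Steady-state peak Cmax,ss = C₀·R ≈ 12.463 × 1.0989 ≈ 13.696 mcg/mL.
Peak 13.7 mcg/mL vs MTC 26 mcg/mL: below toxic threshold.

13.7 mcg/mL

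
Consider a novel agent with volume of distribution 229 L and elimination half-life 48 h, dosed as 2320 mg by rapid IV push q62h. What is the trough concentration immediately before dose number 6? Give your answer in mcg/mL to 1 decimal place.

6.9 mcg/mL

f = (1/2)^(τ/t½) = (1/2)^(62/48) ≈ 0.4085.
C₀ = D/Vd = 2320/229 ≈ 10.131 mcg/mL.
Before the 6th dose, 5 doses have been given. Superposition: Cmin = C₀·(f + f² + … + f^5).
≈ 10.131 × (0.4085 + 0.1669 + 0.0682 + 0.0278 + 0.0114) ≈ 10.131 × 0.6828 ≈ 6.917 mcg/mL.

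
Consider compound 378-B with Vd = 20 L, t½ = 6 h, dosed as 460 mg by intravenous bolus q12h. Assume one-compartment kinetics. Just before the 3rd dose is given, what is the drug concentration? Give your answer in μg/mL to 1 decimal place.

f = (1/2)^(τ/t½) = (1/2)^(12/6) ≈ 0.2500.
C₀ = D/Vd = 460/20 ≈ 23.000 μg/mL.
Before the 3rd dose, 2 doses have been given. Superposition: Cmin = C₀·(f + f²).
≈ 23.000 × (0.2500 + 0.0625) ≈ 23.000 × 0.3125 ≈ 7.188 μg/mL.

7.2 μg/mL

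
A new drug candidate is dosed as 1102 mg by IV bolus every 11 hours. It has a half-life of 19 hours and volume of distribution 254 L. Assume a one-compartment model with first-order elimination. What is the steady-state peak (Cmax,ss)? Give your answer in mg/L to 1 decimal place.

Over one 11-h interval, 11/19 ≈ 0.57895 half-lives elapse, leaving f ≈ 0.6695 of each dose.
At steady state, accumulation factor R = 1/(1 − e^(−kτ)) ≈ 3.0257.
Each bolus raises the concentration by D/Vd = 1102/254 ≈ 4.339 mg/L.
Cmax,ss = C₀/(1 − f) ≈ 4.339/0.3305 ≈ 13.129 mg/L.

13.1 mg/L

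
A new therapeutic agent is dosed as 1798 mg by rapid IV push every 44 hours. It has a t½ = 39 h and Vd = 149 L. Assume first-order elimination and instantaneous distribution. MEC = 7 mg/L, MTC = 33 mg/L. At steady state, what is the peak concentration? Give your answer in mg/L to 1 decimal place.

Over one 44-h interval, 44/39 ≈ 1.1282 half-lives elapse, leaving f ≈ 0.4575 of each dose.
Accumulation ratio R = 1/(1 − f) ≈ 1/0.5425 ≈ 1.8433.
Single-dose peak C₀ = D/Vd = 1798/149 ≈ 12.067 mg/L.
Steady-state peak Cmax,ss = C₀·R ≈ 12.067 × 1.8433 ≈ 22.243 mg/L.
Peak 22.2 mg/L vs MTC 33 mg/L: below toxic threshold.

22.2 mg/L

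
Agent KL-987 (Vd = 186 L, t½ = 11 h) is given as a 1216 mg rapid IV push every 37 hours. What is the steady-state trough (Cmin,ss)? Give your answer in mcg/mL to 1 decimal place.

Over one 37-h interval, 37/11 ≈ 3.3636 half-lives elapse, leaving f ≈ 0.0972 of each dose.
Accumulation ratio R = 1/(1 − f) ≈ 1/0.9028 ≈ 1.1077.
Each bolus raises the concentration by D/Vd = 1216/186 ≈ 6.538 mcg/mL.
Steady-state peak Cmax,ss = C₀·R ≈ 6.538 × 1.1077 ≈ 7.242 mcg/mL.
One interval later, Cmin,ss = Cmax,ss·e^(−kτ) ≈ 7.242 × 0.0972 ≈ 0.704 mcg/mL.

0.7 mcg/mL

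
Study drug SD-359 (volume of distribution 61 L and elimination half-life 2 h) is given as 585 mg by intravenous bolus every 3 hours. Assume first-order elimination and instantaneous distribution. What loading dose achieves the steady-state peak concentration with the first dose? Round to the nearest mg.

905 mg

f = (1/2)^(3/2) ≈ 0.353553; accumulation ratio R = 1/(1−f) ≈ 1.54692.
Loading dose to hit Cmax,ss on first dose: D_load = D_maint·R ≈ 585 × 1.54692 ≈ 904.95 mg.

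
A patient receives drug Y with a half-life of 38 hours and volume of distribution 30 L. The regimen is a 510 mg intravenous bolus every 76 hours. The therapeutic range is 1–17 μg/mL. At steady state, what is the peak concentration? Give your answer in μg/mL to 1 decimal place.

The dosing interval is 2 half-lives, so f = 2^(−2) = 0.25.
At steady state, R = 1/(1 − 0.25) = 4/3.
Single-dose peak C₀ = D/Vd = 510/30 = 17 μg/mL.
Steady-state peak Cmax,ss = C₀·R = 17 × 4/3 ≈ 22.667 μg/mL.
Peak 22.7 μg/mL vs MTC 17 μg/mL: exceeds toxic threshold.

22.7 μg/mL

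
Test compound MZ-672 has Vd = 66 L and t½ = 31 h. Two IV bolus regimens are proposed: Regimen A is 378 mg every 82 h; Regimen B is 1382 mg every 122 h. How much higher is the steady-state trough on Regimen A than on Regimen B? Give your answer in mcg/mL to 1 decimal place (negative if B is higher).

-0.4 mcg/mL

Regimen A: f = (1/2)^(82/31) ≈ 0.1599; Cmin,ss = (378/66)·f/(1−f) ≈ 1.090 mcg/mL.
Regimen B: f = (1/2)^(122/31) ≈ 0.0654; Cmin,ss = (1382/66)·f/(1−f) ≈ 1.465 mcg/mL.
Difference ≈ 1.090 − 1.465 ≈ -0.375 mcg/mL.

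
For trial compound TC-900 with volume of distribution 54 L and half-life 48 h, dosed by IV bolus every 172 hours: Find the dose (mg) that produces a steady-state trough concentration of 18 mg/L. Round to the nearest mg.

10679 mg

τ/t½ = 172/48 ≈ 3.5833, so f = (1/2)^(172/48) ≈ 0.083427.
Cmin,ss = (D/Vd)·f/(1−f), so D = Cmin,ss·Vd·(1−f)/f.
D = 18 × 54 × (1−f)/f ≈ 18 × 54 × 10.98653 ≈ 10678.91 mg.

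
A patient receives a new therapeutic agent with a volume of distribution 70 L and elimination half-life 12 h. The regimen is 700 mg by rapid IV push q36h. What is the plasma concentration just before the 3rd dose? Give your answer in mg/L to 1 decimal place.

1.4 mg/L

f = (1/2)^(τ/t½) = (1/2)^(36/12) ≈ 0.1250.
C₀ = D/Vd = 700/70 ≈ 10.000 mg/L.
Before the 3rd dose, 2 doses have been given. Superposition: Cmin = C₀·(f + f²).
≈ 10.000 × (0.1250 + 0.0156) ≈ 10.000 × 0.1406 ≈ 1.406 mg/L.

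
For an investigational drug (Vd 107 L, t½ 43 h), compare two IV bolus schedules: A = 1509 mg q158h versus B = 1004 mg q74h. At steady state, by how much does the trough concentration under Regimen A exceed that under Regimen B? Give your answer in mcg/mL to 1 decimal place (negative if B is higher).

-2.9 mcg/mL

Regimen A: f = (1/2)^(158/43) ≈ 0.0783; Cmin,ss = (1509/107)·f/(1−f) ≈ 1.198 mcg/mL.
Regimen B: f = (1/2)^(74/43) ≈ 0.3034; Cmin,ss = (1004/107)·f/(1−f) ≈ 4.087 mcg/mL.
Difference ≈ 1.198 − 4.087 ≈ -2.889 mcg/mL.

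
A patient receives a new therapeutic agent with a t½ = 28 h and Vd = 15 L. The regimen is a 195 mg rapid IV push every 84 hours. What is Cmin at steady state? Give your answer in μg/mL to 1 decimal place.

1.9 μg/mL

The dosing interval is 3 half-lives, so f = 2^(−3) = 0.125.
Accumulation ratio R = 1/(1 − f) = 1/0.875 = 8/7.
Single-dose peak C₀ = D/Vd = 195/15 = 13 μg/mL.
Steady-state peak Cmax,ss = C₀·R = 13 × 8/7 ≈ 14.857 μg/mL.
Steady-state trough Cmin,ss = Cmax,ss·f ≈ 14.857 × 0.125 ≈ 1.857 μg/mL.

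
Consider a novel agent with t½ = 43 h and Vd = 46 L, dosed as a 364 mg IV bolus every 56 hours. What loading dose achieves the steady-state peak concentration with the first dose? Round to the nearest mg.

f = (1/2)^(56/43) ≈ 0.405472; accumulation ratio R = 1/(1−f) ≈ 1.68201.
Loading dose to hit Cmax,ss on first dose: D_load = D_maint·R ≈ 364 × 1.68201 ≈ 612.25 mg.

612 mg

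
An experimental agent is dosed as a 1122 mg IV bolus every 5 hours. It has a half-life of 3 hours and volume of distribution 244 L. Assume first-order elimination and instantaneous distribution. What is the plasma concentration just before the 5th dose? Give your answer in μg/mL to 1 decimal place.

2.1 μg/mL

f = (1/2)^(τ/t½) = (1/2)^(5/3) ≈ 0.3150.
C₀ = D/Vd = 1122/244 ≈ 4.598 μg/mL.
Before the 5th dose, 4 doses have been given. Superposition: Cmin = C₀·(f + f² + … + f^4).
≈ 4.598 × (0.3150 + 0.0992 + 0.0313 + 0.0098) ≈ 4.598 × 0.4553 ≈ 2.093 μg/mL.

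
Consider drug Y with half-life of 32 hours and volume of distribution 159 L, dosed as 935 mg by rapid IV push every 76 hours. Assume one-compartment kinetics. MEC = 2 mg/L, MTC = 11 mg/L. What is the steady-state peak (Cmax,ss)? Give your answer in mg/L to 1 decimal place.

7.3 mg/L

Over one 76-h interval, 76/32 ≈ 2.375 half-lives elapse, leaving f ≈ 0.1928 of each dose.
At steady state, accumulation factor R = 1/(1 − e^(−kτ)) ≈ 1.2389.
Single-dose peak C₀ = D/Vd = 935/159 ≈ 5.881 mg/L.
Cmax,ss = C₀/(1 − f) ≈ 5.881/0.8072 ≈ 7.286 mg/L.
Peak 7.3 mg/L vs MTC 11 mg/L: below toxic threshold.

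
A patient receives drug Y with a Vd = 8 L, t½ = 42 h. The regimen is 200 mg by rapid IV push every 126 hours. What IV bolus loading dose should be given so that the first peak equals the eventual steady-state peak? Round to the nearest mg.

229 mg

f = (1/2)^(126/42) ≈ 0.125000; accumulation ratio R = 1/(1−f) ≈ 1.14286.
Loading dose to hit Cmax,ss on first dose: D_load = D_maint·R ≈ 200 × 1.14286 ≈ 228.57 mg.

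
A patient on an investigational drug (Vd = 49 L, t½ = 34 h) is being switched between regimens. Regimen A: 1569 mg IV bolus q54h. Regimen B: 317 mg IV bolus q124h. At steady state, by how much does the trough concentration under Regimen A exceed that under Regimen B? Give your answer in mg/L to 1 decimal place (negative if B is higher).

15.4 mg/L

Regimen A: f = (1/2)^(54/34) ≈ 0.3326; Cmin,ss = (1569/49)·f/(1−f) ≈ 15.957 mg/L.
Regimen B: f = (1/2)^(124/34) ≈ 0.0798; Cmin,ss = (317/49)·f/(1−f) ≈ 0.561 mg/L.
Difference ≈ 15.957 − 0.561 ≈ 15.396 mg/L.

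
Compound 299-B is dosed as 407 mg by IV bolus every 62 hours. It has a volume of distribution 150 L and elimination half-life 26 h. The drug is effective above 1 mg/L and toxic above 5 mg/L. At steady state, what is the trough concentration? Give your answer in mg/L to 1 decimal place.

0.6 mg/L

τ/t½ = 62/26 ≈ 2.3846, so fraction remaining f = (1/2)^(62/26) ≈ 0.1915.
Accumulation ratio R = 1/(1 − f) ≈ 1/0.8085 ≈ 1.2369.
Single-dose peak C₀ = D/Vd = 407/150 ≈ 2.713 mg/L.
Steady-state peak Cmax,ss = C₀·R ≈ 2.713 × 1.2369 ≈ 3.356 mg/L.
One interval later, Cmin,ss = Cmax,ss·e^(−kτ) ≈ 3.356 × 0.1915 ≈ 0.643 mg/L.
Trough 0.6 mg/L vs MEC 1 mg/L: subtherapeutic.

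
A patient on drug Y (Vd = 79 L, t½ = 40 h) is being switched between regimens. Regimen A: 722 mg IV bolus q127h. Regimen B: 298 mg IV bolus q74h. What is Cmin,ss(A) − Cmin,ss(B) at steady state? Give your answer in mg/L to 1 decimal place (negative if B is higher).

-0.3 mg/L

Regimen A: f = (1/2)^(127/40) ≈ 0.1107; Cmin,ss = (722/79)·f/(1−f) ≈ 1.138 mg/L.
Regimen B: f = (1/2)^(74/40) ≈ 0.2774; Cmin,ss = (298/79)·f/(1−f) ≈ 1.448 mg/L.
Difference ≈ 1.138 − 1.448 ≈ -0.310 mg/L.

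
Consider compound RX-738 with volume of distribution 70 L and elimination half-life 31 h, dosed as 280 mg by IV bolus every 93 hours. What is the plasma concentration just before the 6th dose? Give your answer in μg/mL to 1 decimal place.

f = (1/2)^(τ/t½) = (1/2)^(93/31) ≈ 0.1250.
C₀ = D/Vd = 280/70 ≈ 4.000 μg/mL.
Before the 6th dose, 5 doses have been given. Superposition: Cmin = C₀·(f + f² + … + f^5).
≈ 4.000 × (0.1250 + 0.0156 + 0.0020 + 0.0002 + 0.0000) ≈ 4.000 × 0.1428 ≈ 0.571 μg/mL.

0.6 μg/mL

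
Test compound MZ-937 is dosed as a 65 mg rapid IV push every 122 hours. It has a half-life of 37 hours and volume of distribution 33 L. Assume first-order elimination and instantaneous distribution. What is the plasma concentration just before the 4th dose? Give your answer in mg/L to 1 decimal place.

f = (1/2)^(τ/t½) = (1/2)^(122/37) ≈ 0.1017.
C₀ = D/Vd = 65/33 ≈ 1.970 mg/L.
Before the 4th dose, 3 doses have been given. Superposition: Cmin = C₀·(f + f² + … + f^3).
≈ 1.970 × (0.1017 + 0.0103 + 0.0011) ≈ 1.970 × 0.1131 ≈ 0.223 mg/L.

0.2 mg/L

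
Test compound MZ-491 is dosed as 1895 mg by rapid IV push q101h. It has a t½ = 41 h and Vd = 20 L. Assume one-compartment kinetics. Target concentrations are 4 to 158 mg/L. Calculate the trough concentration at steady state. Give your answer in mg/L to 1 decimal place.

τ/t½ = 101/41 ≈ 2.4634, so fraction remaining f = (1/2)^(101/41) ≈ 0.1813.
Single-dose peak C₀ = D/Vd = 1895/20 ≈ 94.750 mg/L.
Steady-state trough Cmin,ss = C₀·f/(1−f) ≈ 94.750 × 0.1813/0.8187 ≈ 20.982 mg/L.
Trough 21.0 mg/L vs MEC 4 mg/L: adequate.

21.0 mg/L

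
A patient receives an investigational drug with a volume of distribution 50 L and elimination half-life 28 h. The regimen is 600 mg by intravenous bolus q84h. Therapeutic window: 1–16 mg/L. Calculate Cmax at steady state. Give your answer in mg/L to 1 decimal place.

13.7 mg/L

The dosing interval is 3 half-lives, so f = 2^(−3) = 0.125.
At steady state, R = 1/(1 − 0.125) = 8/7.
Single-dose peak C₀ = D/Vd = 600/50 = 12 mg/L.
Steady-state peak Cmax,ss = C₀·R = 12 × 8/7 ≈ 13.714 mg/L.
Peak 13.7 mg/L vs MTC 16 mg/L: below toxic threshold.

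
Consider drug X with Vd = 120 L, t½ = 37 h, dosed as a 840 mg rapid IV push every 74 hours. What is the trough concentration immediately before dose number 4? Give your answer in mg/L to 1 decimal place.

f = (1/2)^(τ/t½) = (1/2)^(74/37) ≈ 0.2500.
C₀ = D/Vd = 840/120 ≈ 7.000 mg/L.
Before the 4th dose, 3 doses have been given. Superposition: Cmin = C₀·(f + f² + … + f^3).
≈ 7.000 × (0.2500 + 0.0625 + 0.0156) ≈ 7.000 × 0.3281 ≈ 2.297 mg/L.

2.3 mg/L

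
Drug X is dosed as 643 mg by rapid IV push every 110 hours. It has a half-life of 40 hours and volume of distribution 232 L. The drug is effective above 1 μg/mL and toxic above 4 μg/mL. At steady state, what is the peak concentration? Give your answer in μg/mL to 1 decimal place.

3.3 μg/mL

τ/t½ = 110/40 ≈ 2.75, so fraction remaining f = (1/2)^(110/40) ≈ 0.1487.
Accumulation ratio R = 1/(1 − f) ≈ 1/0.8513 ≈ 1.1747.
Single-dose peak C₀ = D/Vd = 643/232 ≈ 2.772 μg/mL.
Cmax,ss = C₀/(1 − f) ≈ 2.772/0.8513 ≈ 3.256 μg/mL.
Peak 3.3 μg/mL vs MTC 4 μg/mL: below toxic threshold.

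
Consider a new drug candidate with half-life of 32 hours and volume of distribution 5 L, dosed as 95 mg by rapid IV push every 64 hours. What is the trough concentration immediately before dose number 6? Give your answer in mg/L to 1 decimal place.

f = (1/2)^(τ/t½) = (1/2)^(64/32) ≈ 0.2500.
C₀ = D/Vd = 95/5 ≈ 19.000 mg/L.
Before the 6th dose, 5 doses have been given. Superposition: Cmin = C₀·(f + f² + … + f^5).
≈ 19.000 × (0.2500 + 0.0625 + 0.0156 + 0.0039 + 0.0010) ≈ 19.000 × 0.3330 ≈ 6.327 mg/L.

6.3 mg/L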